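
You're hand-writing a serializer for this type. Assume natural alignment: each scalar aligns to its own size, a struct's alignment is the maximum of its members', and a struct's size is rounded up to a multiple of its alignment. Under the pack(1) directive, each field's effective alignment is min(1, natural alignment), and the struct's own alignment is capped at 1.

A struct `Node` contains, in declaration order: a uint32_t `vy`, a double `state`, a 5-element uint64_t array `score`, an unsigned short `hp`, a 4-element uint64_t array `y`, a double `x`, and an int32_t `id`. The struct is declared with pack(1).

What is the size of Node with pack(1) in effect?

@0: vy [4B, align 1] → 4
@4: state [8B, align 1] → 12
@12: score [40B, align 1] → 52
@52: hp [2B, align 1] → 54
@54: y [32B, align 1] → 86
@86: x [8B, align 1] → 94
@94: id [4B, align 1] → 98
size 98, align 1

98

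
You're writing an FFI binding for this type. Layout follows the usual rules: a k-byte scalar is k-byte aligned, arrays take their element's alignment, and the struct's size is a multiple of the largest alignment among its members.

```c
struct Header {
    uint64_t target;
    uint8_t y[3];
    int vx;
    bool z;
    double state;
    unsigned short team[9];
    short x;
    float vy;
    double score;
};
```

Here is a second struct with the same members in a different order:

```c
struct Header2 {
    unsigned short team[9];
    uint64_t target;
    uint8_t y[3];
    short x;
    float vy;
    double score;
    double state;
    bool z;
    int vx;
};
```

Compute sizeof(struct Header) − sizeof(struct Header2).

-8

target at 0 (size 8, align 8) → ends 8
y at 8 (size 3, align 1) → ends 11
pad 1 to align 4 for vx
vx at 12 (size 4, align 4) → ends 16
z at 16 (size 1, align 1) → ends 17
pad 7 to align 8 for state
state at 24 (size 8, align 8) → ends 32
team at 32 (size 18, align 2) → ends 50
x at 50 (size 2, align 2) → ends 52
vy at 52 (size 4, align 4) → ends 56
score at 56 (size 8, align 8) → ends 64
total 64 bytes, alignment 8
— Header2 —
team at 0 (size 18, align 2) → ends 18
pad 6 to align 8 for target
target at 24 (size 8, align 8) → ends 32
y at 32 (size 3, align 1) → ends 35
pad 1 to align 2 for x
x at 36 (size 2, align 2) → ends 38
pad 2 to align 4 for vy
vy at 40 (size 4, align 4) → ends 44
pad 4 to align 8 for score
score at 48 (size 8, align 8) → ends 56
state at 56 (size 8, align 8) → ends 64
z at 64 (size 1, align 1) → ends 65
pad 3 to align 4 for vx
vx at 68 (size 4, align 4) → ends 72
total 72 bytes, alignment 8
64 − 72 = -8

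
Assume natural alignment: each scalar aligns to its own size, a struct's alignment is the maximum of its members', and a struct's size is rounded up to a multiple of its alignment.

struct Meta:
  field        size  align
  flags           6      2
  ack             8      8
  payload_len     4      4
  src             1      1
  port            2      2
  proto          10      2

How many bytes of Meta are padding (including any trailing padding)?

9

flags at 0 (size 6, align 2) → ends 6
pad 2 to align 8 for ack
ack at 8 (size 8, align 8) → ends 16
payload_len at 16 (size 4, align 4) → ends 20
src at 20 (size 1, align 1) → ends 21
pad 1 to align 2 for port
port at 22 (size 2, align 2) → ends 24
proto at 24 (size 10, align 2) → ends 34
tail pad 6 to reach multiple of 8
total 40 bytes, alignment 8
data bytes 31, size 40 → padding 9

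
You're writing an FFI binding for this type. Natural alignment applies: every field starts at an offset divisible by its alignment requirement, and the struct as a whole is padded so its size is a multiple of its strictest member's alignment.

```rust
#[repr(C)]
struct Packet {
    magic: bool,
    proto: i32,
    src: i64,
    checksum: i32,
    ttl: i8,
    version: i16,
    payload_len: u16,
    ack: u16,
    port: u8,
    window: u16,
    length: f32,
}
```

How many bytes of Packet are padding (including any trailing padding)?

9

@0: magic [1B, align 1] → 1
+3 pad (align 4)
@4: proto [4B, align 4] → 8
@8: src [8B, align 8] → 16
@16: checksum [4B, align 4] → 20
@20: ttl [1B, align 1] → 21
+1 pad (align 2)
@22: version [2B, align 2] → 24
@24: payload_len [2B, align 2] → 26
@26: ack [2B, align 2] → 28
@28: port [1B, align 1] → 29
+1 pad (align 2)
@30: window [2B, align 2] → 32
@32: length [4B, align 4] → 36
+4 tail pad (align 8)
size 40, align 8
data bytes 31, size 40 → padding 9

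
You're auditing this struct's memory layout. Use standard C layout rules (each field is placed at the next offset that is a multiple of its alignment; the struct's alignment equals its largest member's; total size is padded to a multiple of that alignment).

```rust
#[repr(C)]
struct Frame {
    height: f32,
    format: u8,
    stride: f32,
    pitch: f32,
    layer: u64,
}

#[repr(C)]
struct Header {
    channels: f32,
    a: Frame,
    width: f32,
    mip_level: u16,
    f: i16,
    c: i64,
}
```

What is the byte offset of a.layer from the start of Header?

24

Frame: 0..4  height  (4B, 4-aligned); 4..5  format  (1B, 1-aligned); 5..8  -- padding (3B); 8..12  stride  (4B, 4-aligned); 12..16  pitch  (4B, 4-aligned); 16..24  layer  (8B, 8-aligned); sizeof = 24, alignof = 8
0..4  channels  (4B, 4-aligned)
4..8  -- padding (4B)
8..32  a  (24B, 8-aligned)
within Frame: layer at 16
8 + 16 = 24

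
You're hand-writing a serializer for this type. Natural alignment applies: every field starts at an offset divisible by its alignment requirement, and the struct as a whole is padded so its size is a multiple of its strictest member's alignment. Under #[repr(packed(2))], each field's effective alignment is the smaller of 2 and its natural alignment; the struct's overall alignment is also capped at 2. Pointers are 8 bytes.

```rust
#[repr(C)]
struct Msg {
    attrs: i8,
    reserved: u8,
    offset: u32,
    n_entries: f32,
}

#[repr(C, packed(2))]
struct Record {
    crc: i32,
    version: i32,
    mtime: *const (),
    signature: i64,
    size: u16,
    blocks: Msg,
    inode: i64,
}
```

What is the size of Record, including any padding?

46 bytes

Msg: 0..1  attrs  (1B, 1-aligned); 1..2  reserved  (1B, 1-aligned); 2..4  -- padding (2B); 4..8  offset  (4B, 4-aligned); 8..12  n_entries  (4B, 4-aligned); sizeof = 12, alignof = 4
0..4  crc  (4B, 2-aligned)
4..8  version  (4B, 2-aligned)
8..16  mtime  (8B, 2-aligned)
16..24  signature  (8B, 2-aligned)
24..26  size  (2B, 2-aligned)
26..38  blocks  (12B, 2-aligned)
38..46  inode  (8B, 2-aligned)
sizeof = 46, alignof = 2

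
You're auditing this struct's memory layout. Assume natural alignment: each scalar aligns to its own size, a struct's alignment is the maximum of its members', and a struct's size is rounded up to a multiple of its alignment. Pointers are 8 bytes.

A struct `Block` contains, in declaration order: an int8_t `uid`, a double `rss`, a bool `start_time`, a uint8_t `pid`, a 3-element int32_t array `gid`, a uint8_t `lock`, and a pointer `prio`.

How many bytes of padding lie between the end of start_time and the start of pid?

0

@0: uid [1B, align 1] → 1
+7 pad (align 8)
@8: rss [8B, align 8] → 16
@16: start_time [1B, align 1] → 17
@17: pid [1B, align 1] → 18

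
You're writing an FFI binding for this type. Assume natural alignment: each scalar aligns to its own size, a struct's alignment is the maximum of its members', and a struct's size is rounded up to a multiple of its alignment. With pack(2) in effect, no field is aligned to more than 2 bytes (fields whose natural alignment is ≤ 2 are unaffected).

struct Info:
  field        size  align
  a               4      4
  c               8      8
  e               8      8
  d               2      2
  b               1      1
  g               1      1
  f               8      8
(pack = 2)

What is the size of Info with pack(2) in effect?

32

0..4  a  (4B, 2-aligned)
4..12  c  (8B, 2-aligned)
12..20  e  (8B, 2-aligned)
20..22  d  (2B, 2-aligned)
22..23  b  (1B, 1-aligned)
23..24  g  (1B, 1-aligned)
24..32  f  (8B, 2-aligned)
sizeof = 32, alignof = 2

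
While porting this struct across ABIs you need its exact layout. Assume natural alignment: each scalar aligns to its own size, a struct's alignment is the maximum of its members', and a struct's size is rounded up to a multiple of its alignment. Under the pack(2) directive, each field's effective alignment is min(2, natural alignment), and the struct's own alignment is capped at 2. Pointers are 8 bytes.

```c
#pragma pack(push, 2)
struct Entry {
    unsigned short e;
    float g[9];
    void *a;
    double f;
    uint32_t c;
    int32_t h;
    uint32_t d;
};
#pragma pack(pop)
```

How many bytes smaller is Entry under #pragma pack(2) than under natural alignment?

6

natural layout:
  e at 0 (size 2, align 2) → ends 2
  pad 2 to align 4 for g
  g at 4 (size 36, align 4) → ends 40
  a at 40 (size 8, align 8) → ends 48
  f at 48 (size 8, align 8) → ends 56
  c at 56 (size 4, align 4) → ends 60
  h at 60 (size 4, align 4) → ends 64
  d at 64 (size 4, align 4) → ends 68
  tail pad 4 to reach multiple of 8
  total 72 bytes, alignment 8
packed(2) layout:
  e at 0 (size 2, align 2) → ends 2
  g at 2 (size 36, align 2) → ends 38
  a at 38 (size 8, align 2) → ends 46
  f at 46 (size 8, align 2) → ends 54
  c at 54 (size 4, align 2) → ends 58
  h at 58 (size 4, align 2) → ends 62
  d at 62 (size 4, align 2) → ends 66
  total 66 bytes, alignment 2
72 − 66 = 6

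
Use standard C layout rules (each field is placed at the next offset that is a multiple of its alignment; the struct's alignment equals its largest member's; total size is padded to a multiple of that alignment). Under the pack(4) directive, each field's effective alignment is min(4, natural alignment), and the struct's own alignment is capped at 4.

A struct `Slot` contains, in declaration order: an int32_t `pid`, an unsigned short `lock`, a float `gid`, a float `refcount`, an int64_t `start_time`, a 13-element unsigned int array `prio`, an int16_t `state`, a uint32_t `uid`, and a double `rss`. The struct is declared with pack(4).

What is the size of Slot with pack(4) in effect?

@0: pid [4B, align 4] → 4
@4: lock [2B, align 2] → 6
+2 pad (align 4)
@8: gid [4B, align 4] → 12
@12: refcount [4B, align 4] → 16
@16: start_time [8B, align 4] → 24
@24: prio [52B, align 4] → 76
@76: state [2B, align 2] → 78
+2 pad (align 4)
@80: uid [4B, align 4] → 84
@84: rss [8B, align 4] → 92
size 92, align 4

92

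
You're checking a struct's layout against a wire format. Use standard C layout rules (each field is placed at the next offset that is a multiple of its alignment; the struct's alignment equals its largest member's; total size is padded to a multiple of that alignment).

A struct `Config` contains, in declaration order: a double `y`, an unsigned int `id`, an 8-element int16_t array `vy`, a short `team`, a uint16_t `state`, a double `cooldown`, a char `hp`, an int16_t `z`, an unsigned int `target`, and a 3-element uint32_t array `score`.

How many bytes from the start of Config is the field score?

@0: y [8B, align 8] → 8
@8: id [4B, align 4] → 12
@12: vy [16B, align 2] → 28
@28: team [2B, align 2] → 30
@30: state [2B, align 2] → 32
@32: cooldown [8B, align 8] → 40
@40: hp [1B, align 1] → 41
+1 pad (align 2)
@42: z [2B, align 2] → 44
@44: target [4B, align 4] → 48
@48: score [12B, align 4] → 60

48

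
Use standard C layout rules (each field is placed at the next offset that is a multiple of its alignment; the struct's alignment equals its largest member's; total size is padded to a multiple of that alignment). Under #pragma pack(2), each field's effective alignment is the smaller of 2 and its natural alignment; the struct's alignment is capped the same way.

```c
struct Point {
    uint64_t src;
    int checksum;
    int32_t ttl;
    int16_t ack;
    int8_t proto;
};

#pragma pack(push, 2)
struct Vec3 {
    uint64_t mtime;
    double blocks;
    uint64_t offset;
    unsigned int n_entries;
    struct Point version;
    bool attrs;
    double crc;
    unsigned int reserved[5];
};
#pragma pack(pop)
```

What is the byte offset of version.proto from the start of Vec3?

Point: @0: src [8B, align 8] → 8; @8: checksum [4B, align 4] → 12; @12: ttl [4B, align 4] → 16; @16: ack [2B, align 2] → 18; @18: proto [1B, align 1] → 19; +5 tail pad (align 8); size 24, align 8
@0: mtime [8B, align 2] → 8
@8: blocks [8B, align 2] → 16
@16: offset [8B, align 2] → 24
@24: n_entries [4B, align 2] → 28
@28: version [24B, align 2] → 52
within Point: proto at 18
28 + 18 = 46

46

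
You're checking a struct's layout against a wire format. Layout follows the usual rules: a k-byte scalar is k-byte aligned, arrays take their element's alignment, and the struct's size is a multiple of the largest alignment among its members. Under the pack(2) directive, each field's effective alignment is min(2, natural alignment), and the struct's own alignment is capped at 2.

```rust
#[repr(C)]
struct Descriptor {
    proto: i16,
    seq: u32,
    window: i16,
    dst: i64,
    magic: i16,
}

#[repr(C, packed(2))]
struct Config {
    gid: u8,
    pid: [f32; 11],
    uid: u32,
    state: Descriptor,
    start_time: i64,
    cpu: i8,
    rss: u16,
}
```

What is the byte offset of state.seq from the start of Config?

54

Descriptor: @0: proto [2B, align 2] → 2; +2 pad (align 4); @4: seq [4B, align 4] → 8; @8: window [2B, align 2] → 10; +6 pad (align 8); @16: dst [8B, align 8] → 24; @24: magic [2B, align 2] → 26; +6 tail pad (align 8); size 32, align 8
@0: gid [1B, align 1] → 1
+1 pad (align 2)
@2: pid [44B, align 2] → 46
@46: uid [4B, align 2] → 50
@50: state [32B, align 2] → 82
within Descriptor: seq at 4
50 + 4 = 54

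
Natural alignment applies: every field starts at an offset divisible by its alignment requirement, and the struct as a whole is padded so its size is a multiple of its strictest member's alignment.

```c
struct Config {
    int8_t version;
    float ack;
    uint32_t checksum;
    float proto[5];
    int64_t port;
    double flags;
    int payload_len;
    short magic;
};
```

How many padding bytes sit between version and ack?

3

version at 0 (size 1, align 1) → ends 1
pad 3 to align 4 for ack
ack at 4 (size 4, align 4) → ends 8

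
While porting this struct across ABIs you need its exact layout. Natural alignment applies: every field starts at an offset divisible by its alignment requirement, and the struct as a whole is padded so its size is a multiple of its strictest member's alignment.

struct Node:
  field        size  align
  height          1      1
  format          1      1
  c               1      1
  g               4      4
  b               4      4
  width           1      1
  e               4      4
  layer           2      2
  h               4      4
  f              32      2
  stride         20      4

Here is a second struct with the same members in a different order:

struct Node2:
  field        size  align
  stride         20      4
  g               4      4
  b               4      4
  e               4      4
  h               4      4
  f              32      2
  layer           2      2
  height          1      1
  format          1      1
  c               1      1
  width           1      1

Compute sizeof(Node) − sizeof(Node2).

4

0..1  height  (1B, 1-aligned)
1..2  format  (1B, 1-aligned)
2..3  c  (1B, 1-aligned)
3..4  -- padding (1B)
4..8  g  (4B, 4-aligned)
8..12  b  (4B, 4-aligned)
12..13  width  (1B, 1-aligned)
13..16  -- padding (3B)
16..20  e  (4B, 4-aligned)
20..22  layer  (2B, 2-aligned)
22..24  -- padding (2B)
24..28  h  (4B, 4-aligned)
28..60  f  (32B, 2-aligned)
60..80  stride  (20B, 4-aligned)
sizeof = 80, alignof = 4
— Node2 —
0..20  stride  (20B, 4-aligned)
20..24  g  (4B, 4-aligned)
24..28  b  (4B, 4-aligned)
28..32  e  (4B, 4-aligned)
32..36  h  (4B, 4-aligned)
36..68  f  (32B, 2-aligned)
68..70  layer  (2B, 2-aligned)
70..71  height  (1B, 1-aligned)
71..72  format  (1B, 1-aligned)
72..73  c  (1B, 1-aligned)
73..74  width  (1B, 1-aligned)
74..76  -- tail padding (2B)
sizeof = 76, alignof = 4
80 − 76 = 4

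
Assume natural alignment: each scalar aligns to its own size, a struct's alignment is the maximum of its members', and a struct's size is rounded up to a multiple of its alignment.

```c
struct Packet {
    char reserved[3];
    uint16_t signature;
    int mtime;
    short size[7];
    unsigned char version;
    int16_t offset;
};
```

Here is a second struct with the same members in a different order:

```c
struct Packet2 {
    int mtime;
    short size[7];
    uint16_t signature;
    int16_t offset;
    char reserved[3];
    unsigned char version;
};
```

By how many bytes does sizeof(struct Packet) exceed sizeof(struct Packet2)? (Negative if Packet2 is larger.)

4

reserved at 0 (size 3, align 1) → ends 3
pad 1 to align 2 for signature
signature at 4 (size 2, align 2) → ends 6
pad 2 to align 4 for mtime
mtime at 8 (size 4, align 4) → ends 12
size at 12 (size 14, align 2) → ends 26
version at 26 (size 1, align 1) → ends 27
pad 1 to align 2 for offset
offset at 28 (size 2, align 2) → ends 30
tail pad 2 to reach multiple of 4
total 32 bytes, alignment 4
— Packet2 —
mtime at 0 (size 4, align 4) → ends 4
size at 4 (size 14, align 2) → ends 18
signature at 18 (size 2, align 2) → ends 20
offset at 20 (size 2, align 2) → ends 22
reserved at 22 (size 3, align 1) → ends 25
version at 25 (size 1, align 1) → ends 26
tail pad 2 to reach multiple of 4
total 28 bytes, alignment 4
32 − 28 = 4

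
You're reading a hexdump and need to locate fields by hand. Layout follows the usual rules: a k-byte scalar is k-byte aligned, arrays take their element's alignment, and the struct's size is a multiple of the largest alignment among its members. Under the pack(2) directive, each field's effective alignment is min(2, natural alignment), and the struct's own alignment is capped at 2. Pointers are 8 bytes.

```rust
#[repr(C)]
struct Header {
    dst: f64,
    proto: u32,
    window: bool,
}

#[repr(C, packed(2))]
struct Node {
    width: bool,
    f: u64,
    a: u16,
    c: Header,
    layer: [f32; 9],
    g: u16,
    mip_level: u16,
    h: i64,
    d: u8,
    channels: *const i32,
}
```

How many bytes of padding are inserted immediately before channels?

Header: @0: dst [8B, align 8] → 8; @8: proto [4B, align 4] → 12; @12: window [1B, align 1] → 13; +3 tail pad (align 8); size 16, align 8
@0: width [1B, align 1] → 1
+1 pad (align 2)
@2: f [8B, align 2] → 10
@10: a [2B, align 2] → 12
@12: c [16B, align 2] → 28
@28: layer [36B, align 2] → 64
@64: g [2B, align 2] → 66
@66: mip_level [2B, align 2] → 68
@68: h [8B, align 2] → 76
@76: d [1B, align 1] → 77
+1 pad (align 2)
@78: channels [8B, align 2] → 86

1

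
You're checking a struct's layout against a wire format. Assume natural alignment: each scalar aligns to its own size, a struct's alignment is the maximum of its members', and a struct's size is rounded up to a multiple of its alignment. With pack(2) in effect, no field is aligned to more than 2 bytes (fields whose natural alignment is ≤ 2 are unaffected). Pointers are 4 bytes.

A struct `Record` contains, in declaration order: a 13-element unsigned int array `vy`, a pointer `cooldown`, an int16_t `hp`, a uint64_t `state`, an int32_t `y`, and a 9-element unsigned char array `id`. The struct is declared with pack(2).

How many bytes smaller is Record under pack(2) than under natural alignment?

natural layout:
  0..52  vy  (52B, 4-aligned)
  52..56  cooldown  (4B, 4-aligned)
  56..58  hp  (2B, 2-aligned)
  58..64  -- padding (6B)
  64..72  state  (8B, 8-aligned)
  72..76  y  (4B, 4-aligned)
  76..85  id  (9B, 1-aligned)
  85..88  -- tail padding (3B)
  sizeof = 88, alignof = 8
packed(2) layout:
  0..52  vy  (52B, 2-aligned)
  52..56  cooldown  (4B, 2-aligned)
  56..58  hp  (2B, 2-aligned)
  58..66  state  (8B, 2-aligned)
  66..70  y  (4B, 2-aligned)
  70..79  id  (9B, 1-aligned)
  79..80  -- tail padding (1B)
  sizeof = 80, alignof = 2
88 − 80 = 8

8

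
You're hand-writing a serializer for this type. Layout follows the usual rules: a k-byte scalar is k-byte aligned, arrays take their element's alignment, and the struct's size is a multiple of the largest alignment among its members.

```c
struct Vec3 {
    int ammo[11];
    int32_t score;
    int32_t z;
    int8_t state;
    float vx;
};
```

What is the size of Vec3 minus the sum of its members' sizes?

@0: ammo [44B, align 4] → 44
@44: score [4B, align 4] → 48
@48: z [4B, align 4] → 52
@52: state [1B, align 1] → 53
+3 pad (align 4)
@56: vx [4B, align 4] → 60
size 60, align 4
data bytes 57, size 60 → padding 3

3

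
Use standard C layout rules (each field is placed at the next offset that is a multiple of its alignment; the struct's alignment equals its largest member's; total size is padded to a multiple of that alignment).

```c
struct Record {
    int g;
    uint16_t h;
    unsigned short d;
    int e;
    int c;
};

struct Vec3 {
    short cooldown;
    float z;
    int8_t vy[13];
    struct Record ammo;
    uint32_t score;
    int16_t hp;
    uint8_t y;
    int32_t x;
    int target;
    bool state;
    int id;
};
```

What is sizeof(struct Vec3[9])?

Record: 0..4  g  (4B, 4-aligned); 4..6  h  (2B, 2-aligned); 6..8  d  (2B, 2-aligned); 8..12  e  (4B, 4-aligned); 12..16  c  (4B, 4-aligned); sizeof = 16, alignof = 4
0..2  cooldown  (2B, 2-aligned)
2..4  -- padding (2B)
4..8  z  (4B, 4-aligned)
8..21  vy  (13B, 1-aligned)
21..24  -- padding (3B)
24..40  ammo  (16B, 4-aligned)
40..44  score  (4B, 4-aligned)
44..46  hp  (2B, 2-aligned)
46..47  y  (1B, 1-aligned)
47..48  -- padding (1B)
48..52  x  (4B, 4-aligned)
52..56  target  (4B, 4-aligned)
56..57  state  (1B, 1-aligned)
57..60  -- padding (3B)
60..64  id  (4B, 4-aligned)
sizeof = 64, alignof = 4
array of 9: 9 × 64 = 576

576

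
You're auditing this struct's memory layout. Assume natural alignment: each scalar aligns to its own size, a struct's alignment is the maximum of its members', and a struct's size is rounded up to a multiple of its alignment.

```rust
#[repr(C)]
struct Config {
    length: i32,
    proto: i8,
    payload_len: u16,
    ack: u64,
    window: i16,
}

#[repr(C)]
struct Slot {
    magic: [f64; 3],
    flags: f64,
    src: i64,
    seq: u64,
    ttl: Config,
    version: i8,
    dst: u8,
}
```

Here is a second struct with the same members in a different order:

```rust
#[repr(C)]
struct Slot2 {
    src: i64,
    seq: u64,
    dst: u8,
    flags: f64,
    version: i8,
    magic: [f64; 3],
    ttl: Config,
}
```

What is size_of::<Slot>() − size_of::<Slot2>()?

Config: length at 0 (size 4, align 4) → ends 4; proto at 4 (size 1, align 1) → ends 5; pad 1 to align 2 for payload_len; payload_len at 6 (size 2, align 2) → ends 8; ack at 8 (size 8, align 8) → ends 16; window at 16 (size 2, align 2) → ends 18; tail pad 6 to reach multiple of 8; total 24 bytes, alignment 8
magic at 0 (size 24, align 8) → ends 24
flags at 24 (size 8, align 8) → ends 32
src at 32 (size 8, align 8) → ends 40
seq at 40 (size 8, align 8) → ends 48
ttl at 48 (size 24, align 8) → ends 72
version at 72 (size 1, align 1) → ends 73
dst at 73 (size 1, align 1) → ends 74
tail pad 6 to reach multiple of 8
total 80 bytes, alignment 8
— Slot2 —
src at 0 (size 8, align 8) → ends 8
seq at 8 (size 8, align 8) → ends 16
dst at 16 (size 1, align 1) → ends 17
pad 7 to align 8 for flags
flags at 24 (size 8, align 8) → ends 32
version at 32 (size 1, align 1) → ends 33
pad 7 to align 8 for magic
magic at 40 (size 24, align 8) → ends 64
ttl at 64 (size 24, align 8) → ends 88
total 88 bytes, alignment 8
80 − 88 = -8

-8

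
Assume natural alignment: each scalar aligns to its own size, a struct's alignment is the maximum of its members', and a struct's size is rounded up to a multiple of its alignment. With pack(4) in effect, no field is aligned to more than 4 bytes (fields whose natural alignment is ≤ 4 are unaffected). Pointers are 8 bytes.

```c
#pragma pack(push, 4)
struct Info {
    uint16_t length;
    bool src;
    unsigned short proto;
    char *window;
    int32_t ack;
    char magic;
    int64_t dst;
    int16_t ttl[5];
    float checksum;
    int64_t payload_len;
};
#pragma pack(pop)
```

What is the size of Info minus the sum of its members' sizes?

@0: length [2B, align 2] → 2
@2: src [1B, align 1] → 3
+1 pad (align 2)
@4: proto [2B, align 2] → 6
+2 pad (align 4)
@8: window [8B, align 4] → 16
@16: ack [4B, align 4] → 20
@20: magic [1B, align 1] → 21
+3 pad (align 4)
@24: dst [8B, align 4] → 32
@32: ttl [10B, align 2] → 42
+2 pad (align 4)
@44: checksum [4B, align 4] → 48
@48: payload_len [8B, align 4] → 56
size 56, align 4
data bytes 48, size 56 → padding 8

8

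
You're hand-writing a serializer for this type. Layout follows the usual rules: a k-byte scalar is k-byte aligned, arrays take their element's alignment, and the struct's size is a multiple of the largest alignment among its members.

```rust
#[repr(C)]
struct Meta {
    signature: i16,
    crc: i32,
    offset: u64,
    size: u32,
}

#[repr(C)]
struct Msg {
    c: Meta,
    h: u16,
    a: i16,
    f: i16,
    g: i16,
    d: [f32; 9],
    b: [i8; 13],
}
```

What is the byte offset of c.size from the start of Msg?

Meta: @0: signature [2B, align 2] → 2; +2 pad (align 4); @4: crc [4B, align 4] → 8; @8: offset [8B, align 8] → 16; @16: size [4B, align 4] → 20; +4 tail pad (align 8); size 24, align 8
@0: c [24B, align 8] → 24
within Meta: size at 16
0 + 16 = 16

16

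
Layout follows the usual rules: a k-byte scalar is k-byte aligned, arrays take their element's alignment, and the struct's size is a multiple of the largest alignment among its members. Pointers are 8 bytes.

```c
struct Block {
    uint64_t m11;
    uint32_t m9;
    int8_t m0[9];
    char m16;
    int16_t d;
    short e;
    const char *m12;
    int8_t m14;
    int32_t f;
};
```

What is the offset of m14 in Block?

0..8  m11  (8B, 8-aligned)
8..12  m9  (4B, 4-aligned)
12..21  m0  (9B, 1-aligned)
21..22  m16  (1B, 1-aligned)
22..24  d  (2B, 2-aligned)
24..26  e  (2B, 2-aligned)
26..32  -- padding (6B)
32..40  m12  (8B, 8-aligned)
40..41  m14  (1B, 1-aligned)

40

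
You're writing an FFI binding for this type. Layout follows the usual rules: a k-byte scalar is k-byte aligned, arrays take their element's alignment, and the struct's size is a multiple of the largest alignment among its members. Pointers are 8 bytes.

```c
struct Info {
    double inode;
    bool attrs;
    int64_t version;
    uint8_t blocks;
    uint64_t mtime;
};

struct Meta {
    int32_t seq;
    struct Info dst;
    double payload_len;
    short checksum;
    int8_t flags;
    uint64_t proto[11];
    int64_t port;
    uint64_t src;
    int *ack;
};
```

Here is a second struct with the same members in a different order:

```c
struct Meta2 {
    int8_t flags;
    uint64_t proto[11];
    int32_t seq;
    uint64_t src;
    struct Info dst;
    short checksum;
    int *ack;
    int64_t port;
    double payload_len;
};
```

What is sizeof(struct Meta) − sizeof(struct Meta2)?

Info: @0: inode [8B, align 8] → 8; @8: attrs [1B, align 1] → 9; +7 pad (align 8); @16: version [8B, align 8] → 24; @24: blocks [1B, align 1] → 25; +7 pad (align 8); @32: mtime [8B, align 8] → 40; size 40, align 8
@0: seq [4B, align 4] → 4
+4 pad (align 8)
@8: dst [40B, align 8] → 48
@48: payload_len [8B, align 8] → 56
@56: checksum [2B, align 2] → 58
@58: flags [1B, align 1] → 59
+5 pad (align 8)
@64: proto [88B, align 8] → 152
@152: port [8B, align 8] → 160
@160: src [8B, align 8] → 168
@168: ack [8B, align 8] → 176
size 176, align 8
— Meta2 —
@0: flags [1B, align 1] → 1
+7 pad (align 8)
@8: proto [88B, align 8] → 96
@96: seq [4B, align 4] → 100
+4 pad (align 8)
@104: src [8B, align 8] → 112
@112: dst [40B, align 8] → 152
@152: checksum [2B, align 2] → 154
+6 pad (align 8)
@160: ack [8B, align 8] → 168
@168: port [8B, align 8] → 176
@176: payload_len [8B, align 8] → 184
size 184, align 8
176 − 184 = -8

-8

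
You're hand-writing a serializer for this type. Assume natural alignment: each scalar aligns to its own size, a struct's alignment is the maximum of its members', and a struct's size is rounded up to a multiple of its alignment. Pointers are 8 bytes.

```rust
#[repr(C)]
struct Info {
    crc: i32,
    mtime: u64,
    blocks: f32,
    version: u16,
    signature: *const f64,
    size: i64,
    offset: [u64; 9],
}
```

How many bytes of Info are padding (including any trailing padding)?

crc at 0 (size 4, align 4) → ends 4
pad 4 to align 8 for mtime
mtime at 8 (size 8, align 8) → ends 16
blocks at 16 (size 4, align 4) → ends 20
version at 20 (size 2, align 2) → ends 22
pad 2 to align 8 for signature
signature at 24 (size 8, align 8) → ends 32
size at 32 (size 8, align 8) → ends 40
offset at 40 (size 72, align 8) → ends 112
total 112 bytes, alignment 8
data bytes 106, size 112 → padding 6

6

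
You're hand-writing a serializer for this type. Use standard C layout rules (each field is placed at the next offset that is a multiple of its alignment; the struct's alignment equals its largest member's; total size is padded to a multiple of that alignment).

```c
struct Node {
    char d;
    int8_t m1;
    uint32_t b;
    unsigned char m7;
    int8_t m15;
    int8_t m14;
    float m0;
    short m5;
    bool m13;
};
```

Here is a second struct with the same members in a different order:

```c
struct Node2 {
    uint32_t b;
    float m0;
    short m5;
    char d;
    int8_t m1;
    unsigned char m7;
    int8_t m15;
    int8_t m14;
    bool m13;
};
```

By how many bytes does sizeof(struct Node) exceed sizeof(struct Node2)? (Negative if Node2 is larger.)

d at 0 (size 1, align 1) → ends 1
m1 at 1 (size 1, align 1) → ends 2
pad 2 to align 4 for b
b at 4 (size 4, align 4) → ends 8
m7 at 8 (size 1, align 1) → ends 9
m15 at 9 (size 1, align 1) → ends 10
m14 at 10 (size 1, align 1) → ends 11
pad 1 to align 4 for m0
m0 at 12 (size 4, align 4) → ends 16
m5 at 16 (size 2, align 2) → ends 18
m13 at 18 (size 1, align 1) → ends 19
tail pad 1 to reach multiple of 4
total 20 bytes, alignment 4
— Node2 —
b at 0 (size 4, align 4) → ends 4
m0 at 4 (size 4, align 4) → ends 8
m5 at 8 (size 2, align 2) → ends 10
d at 10 (size 1, align 1) → ends 11
m1 at 11 (size 1, align 1) → ends 12
m7 at 12 (size 1, align 1) → ends 13
m15 at 13 (size 1, align 1) → ends 14
m14 at 14 (size 1, align 1) → ends 15
m13 at 15 (size 1, align 1) → ends 16
total 16 bytes, alignment 4
20 − 16 = 4

4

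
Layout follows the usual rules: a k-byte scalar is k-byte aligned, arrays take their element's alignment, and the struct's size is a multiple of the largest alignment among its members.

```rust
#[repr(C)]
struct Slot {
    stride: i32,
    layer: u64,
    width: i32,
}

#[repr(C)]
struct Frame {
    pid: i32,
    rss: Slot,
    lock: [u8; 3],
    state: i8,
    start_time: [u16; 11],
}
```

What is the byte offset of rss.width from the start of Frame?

Slot: 0..4  stride  (4B, 4-aligned); 4..8  -- padding (4B); 8..16  layer  (8B, 8-aligned); 16..20  width  (4B, 4-aligned); 20..24  -- tail padding (4B); sizeof = 24, alignof = 8
0..4  pid  (4B, 4-aligned)
4..8  -- padding (4B)
8..32  rss  (24B, 8-aligned)
within Slot: width at 16
8 + 16 = 24

24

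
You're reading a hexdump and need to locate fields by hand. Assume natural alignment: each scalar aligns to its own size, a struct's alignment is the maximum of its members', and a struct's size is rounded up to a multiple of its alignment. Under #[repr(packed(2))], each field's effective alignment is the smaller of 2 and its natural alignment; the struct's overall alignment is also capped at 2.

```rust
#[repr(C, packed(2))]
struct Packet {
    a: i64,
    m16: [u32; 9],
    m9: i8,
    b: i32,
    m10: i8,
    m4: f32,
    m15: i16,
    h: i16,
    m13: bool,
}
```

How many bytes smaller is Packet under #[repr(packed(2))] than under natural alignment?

natural layout:
  a at 0 (size 8, align 8) → ends 8
  m16 at 8 (size 36, align 4) → ends 44
  m9 at 44 (size 1, align 1) → ends 45
  pad 3 to align 4 for b
  b at 48 (size 4, align 4) → ends 52
  m10 at 52 (size 1, align 1) → ends 53
  pad 3 to align 4 for m4
  m4 at 56 (size 4, align 4) → ends 60
  m15 at 60 (size 2, align 2) → ends 62
  h at 62 (size 2, align 2) → ends 64
  m13 at 64 (size 1, align 1) → ends 65
  tail pad 7 to reach multiple of 8
  total 72 bytes, alignment 8
packed(2) layout:
  a at 0 (size 8, align 2) → ends 8
  m16 at 8 (size 36, align 2) → ends 44
  m9 at 44 (size 1, align 1) → ends 45
  pad 1 to align 2 for b
  b at 46 (size 4, align 2) → ends 50
  m10 at 50 (size 1, align 1) → ends 51
  pad 1 to align 2 for m4
  m4 at 52 (size 4, align 2) → ends 56
  m15 at 56 (size 2, align 2) → ends 58
  h at 58 (size 2, align 2) → ends 60
  m13 at 60 (size 1, align 1) → ends 61
  tail pad 1 to reach multiple of 2
  total 62 bytes, alignment 2
72 − 62 = 10

10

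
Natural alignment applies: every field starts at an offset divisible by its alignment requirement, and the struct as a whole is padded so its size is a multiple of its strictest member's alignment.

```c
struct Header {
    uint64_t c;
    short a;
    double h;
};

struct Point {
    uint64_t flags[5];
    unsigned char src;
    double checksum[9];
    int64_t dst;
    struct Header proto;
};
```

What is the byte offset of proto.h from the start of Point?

Header: 0..8  c  (8B, 8-aligned); 8..10  a  (2B, 2-aligned); 10..16  -- padding (6B); 16..24  h  (8B, 8-aligned); sizeof = 24, alignof = 8
0..40  flags  (40B, 8-aligned)
40..41  src  (1B, 1-aligned)
41..48  -- padding (7B)
48..120  checksum  (72B, 8-aligned)
120..128  dst  (8B, 8-aligned)
128..152  proto  (24B, 8-aligned)
within Header: h at 16
128 + 16 = 144

144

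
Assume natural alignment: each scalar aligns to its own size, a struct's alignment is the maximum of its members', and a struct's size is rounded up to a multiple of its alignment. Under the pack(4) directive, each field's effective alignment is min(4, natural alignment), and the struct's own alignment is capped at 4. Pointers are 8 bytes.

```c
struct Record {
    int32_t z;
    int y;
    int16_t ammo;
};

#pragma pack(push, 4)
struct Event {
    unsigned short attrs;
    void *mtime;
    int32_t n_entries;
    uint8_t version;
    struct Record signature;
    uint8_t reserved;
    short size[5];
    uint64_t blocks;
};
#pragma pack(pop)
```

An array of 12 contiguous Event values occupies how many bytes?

Record: 0..4  z  (4B, 4-aligned); 4..8  y  (4B, 4-aligned); 8..10  ammo  (2B, 2-aligned); 10..12  -- tail padding (2B); sizeof = 12, alignof = 4
0..2  attrs  (2B, 2-aligned)
2..4  -- padding (2B)
4..12  mtime  (8B, 4-aligned)
12..16  n_entries  (4B, 4-aligned)
16..17  version  (1B, 1-aligned)
17..20  -- padding (3B)
20..32  signature  (12B, 4-aligned)
32..33  reserved  (1B, 1-aligned)
33..34  -- padding (1B)
34..44  size  (10B, 2-aligned)
44..52  blocks  (8B, 4-aligned)
sizeof = 52, alignof = 4
array of 12: 12 × 52 = 624

624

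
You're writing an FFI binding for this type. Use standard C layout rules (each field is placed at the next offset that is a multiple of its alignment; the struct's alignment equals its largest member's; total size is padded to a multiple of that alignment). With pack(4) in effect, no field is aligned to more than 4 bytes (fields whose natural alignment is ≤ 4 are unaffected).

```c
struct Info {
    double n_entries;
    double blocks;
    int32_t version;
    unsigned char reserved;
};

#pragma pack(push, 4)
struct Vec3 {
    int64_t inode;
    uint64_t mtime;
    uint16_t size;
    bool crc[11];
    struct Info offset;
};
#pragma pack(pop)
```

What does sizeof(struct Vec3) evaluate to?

56

Info: @0: n_entries [8B, align 8] → 8; @8: blocks [8B, align 8] → 16; @16: version [4B, align 4] → 20; @20: reserved [1B, align 1] → 21; +3 tail pad (align 8); size 24, align 8
@0: inode [8B, align 4] → 8
@8: mtime [8B, align 4] → 16
@16: size [2B, align 2] → 18
@18: crc [11B, align 1] → 29
+3 pad (align 4)
@32: offset [24B, align 4] → 56
size 56, align 4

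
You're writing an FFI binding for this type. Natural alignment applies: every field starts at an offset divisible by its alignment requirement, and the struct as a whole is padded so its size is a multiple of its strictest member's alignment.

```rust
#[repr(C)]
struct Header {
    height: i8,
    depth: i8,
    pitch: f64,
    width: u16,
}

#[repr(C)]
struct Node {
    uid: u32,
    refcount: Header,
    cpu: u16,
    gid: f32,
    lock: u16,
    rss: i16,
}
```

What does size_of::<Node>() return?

Header: height at 0 (size 1, align 1) → ends 1; depth at 1 (size 1, align 1) → ends 2; pad 6 to align 8 for pitch; pitch at 8 (size 8, align 8) → ends 16; width at 16 (size 2, align 2) → ends 18; tail pad 6 to reach multiple of 8; total 24 bytes, alignment 8
uid at 0 (size 4, align 4) → ends 4
pad 4 to align 8 for refcount
refcount at 8 (size 24, align 8) → ends 32
cpu at 32 (size 2, align 2) → ends 34
pad 2 to align 4 for gid
gid at 36 (size 4, align 4) → ends 40
lock at 40 (size 2, align 2) → ends 42
rss at 42 (size 2, align 2) → ends 44
tail pad 4 to reach multiple of 8
total 48 bytes, alignment 8

48 bytes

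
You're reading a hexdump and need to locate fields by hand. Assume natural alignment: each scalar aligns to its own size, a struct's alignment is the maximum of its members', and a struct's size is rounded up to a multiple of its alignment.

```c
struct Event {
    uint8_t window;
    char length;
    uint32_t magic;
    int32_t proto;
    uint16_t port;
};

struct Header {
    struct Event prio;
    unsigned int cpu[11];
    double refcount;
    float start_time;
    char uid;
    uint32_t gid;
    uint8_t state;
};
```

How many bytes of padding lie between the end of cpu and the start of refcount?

4

Event: window at 0 (size 1, align 1) → ends 1; length at 1 (size 1, align 1) → ends 2; pad 2 to align 4 for magic; magic at 4 (size 4, align 4) → ends 8; proto at 8 (size 4, align 4) → ends 12; port at 12 (size 2, align 2) → ends 14; tail pad 2 to reach multiple of 4; total 16 bytes, alignment 4
prio at 0 (size 16, align 4) → ends 16
cpu at 16 (size 44, align 4) → ends 60
pad 4 to align 8 for refcount
refcount at 64 (size 8, align 8) → ends 72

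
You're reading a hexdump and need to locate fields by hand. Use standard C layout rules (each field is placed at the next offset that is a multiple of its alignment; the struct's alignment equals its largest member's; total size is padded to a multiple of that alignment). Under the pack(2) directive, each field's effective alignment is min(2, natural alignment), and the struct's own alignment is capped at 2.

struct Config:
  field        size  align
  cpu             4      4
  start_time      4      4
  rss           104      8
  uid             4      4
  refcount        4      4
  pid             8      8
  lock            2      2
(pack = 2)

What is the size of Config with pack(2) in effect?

130

@0: cpu [4B, align 2] → 4
@4: start_time [4B, align 2] → 8
@8: rss [104B, align 2] → 112
@112: uid [4B, align 2] → 116
@116: refcount [4B, align 2] → 120
@120: pid [8B, align 2] → 128
@128: lock [2B, align 2] → 130
size 130, align 2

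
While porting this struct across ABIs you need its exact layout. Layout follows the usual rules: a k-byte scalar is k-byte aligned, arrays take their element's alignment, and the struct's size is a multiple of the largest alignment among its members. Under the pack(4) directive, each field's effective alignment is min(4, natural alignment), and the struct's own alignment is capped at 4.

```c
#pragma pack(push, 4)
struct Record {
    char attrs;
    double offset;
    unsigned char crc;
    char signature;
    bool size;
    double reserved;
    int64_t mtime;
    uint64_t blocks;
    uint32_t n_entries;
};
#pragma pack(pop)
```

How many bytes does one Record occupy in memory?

0..1  attrs  (1B, 1-aligned)
1..4  -- padding (3B)
4..12  offset  (8B, 4-aligned)
12..13  crc  (1B, 1-aligned)
13..14  signature  (1B, 1-aligned)
14..15  size  (1B, 1-aligned)
15..16  -- padding (1B)
16..24  reserved  (8B, 4-aligned)
24..32  mtime  (8B, 4-aligned)
32..40  blocks  (8B, 4-aligned)
40..44  n_entries  (4B, 4-aligned)
sizeof = 44, alignof = 4

44 bytes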